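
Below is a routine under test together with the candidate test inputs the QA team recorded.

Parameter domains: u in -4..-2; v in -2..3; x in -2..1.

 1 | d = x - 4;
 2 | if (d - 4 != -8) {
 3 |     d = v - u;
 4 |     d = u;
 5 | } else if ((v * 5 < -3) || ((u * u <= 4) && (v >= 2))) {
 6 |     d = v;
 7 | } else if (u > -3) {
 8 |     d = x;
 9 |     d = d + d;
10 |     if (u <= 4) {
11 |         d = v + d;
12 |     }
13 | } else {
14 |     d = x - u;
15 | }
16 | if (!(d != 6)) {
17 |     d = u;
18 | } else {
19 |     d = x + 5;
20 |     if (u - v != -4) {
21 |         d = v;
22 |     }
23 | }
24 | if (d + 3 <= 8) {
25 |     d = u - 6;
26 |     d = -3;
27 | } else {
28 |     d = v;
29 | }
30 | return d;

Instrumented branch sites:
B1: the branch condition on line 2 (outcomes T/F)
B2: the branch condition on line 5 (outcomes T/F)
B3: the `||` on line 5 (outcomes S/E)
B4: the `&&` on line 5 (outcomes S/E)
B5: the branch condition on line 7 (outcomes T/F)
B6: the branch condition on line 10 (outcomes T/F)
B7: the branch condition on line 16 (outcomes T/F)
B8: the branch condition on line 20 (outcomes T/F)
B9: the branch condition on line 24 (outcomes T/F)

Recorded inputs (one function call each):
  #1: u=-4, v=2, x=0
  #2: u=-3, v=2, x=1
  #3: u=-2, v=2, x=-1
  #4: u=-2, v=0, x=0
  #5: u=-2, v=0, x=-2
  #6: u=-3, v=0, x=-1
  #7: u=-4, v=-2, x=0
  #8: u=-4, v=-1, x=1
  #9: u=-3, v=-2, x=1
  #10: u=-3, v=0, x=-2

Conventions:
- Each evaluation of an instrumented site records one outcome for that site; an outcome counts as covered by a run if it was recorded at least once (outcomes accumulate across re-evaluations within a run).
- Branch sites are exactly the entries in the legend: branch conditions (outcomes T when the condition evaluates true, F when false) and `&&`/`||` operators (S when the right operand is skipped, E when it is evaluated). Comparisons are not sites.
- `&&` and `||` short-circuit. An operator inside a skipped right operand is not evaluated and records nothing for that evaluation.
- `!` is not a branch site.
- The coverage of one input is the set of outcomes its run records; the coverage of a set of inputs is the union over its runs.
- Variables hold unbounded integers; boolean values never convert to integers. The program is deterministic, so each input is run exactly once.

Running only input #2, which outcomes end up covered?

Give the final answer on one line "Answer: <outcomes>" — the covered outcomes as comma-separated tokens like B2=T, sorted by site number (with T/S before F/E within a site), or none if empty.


Simulating input #2 (u=-3, v=2, x=1) step by step:
  B1->T, B7->F, B8->T, B9->T
as a set, this run covers: B1=T, B7=F, B8=T, B9=T
Answer: B1=T, B7=F, B8=T, B9=T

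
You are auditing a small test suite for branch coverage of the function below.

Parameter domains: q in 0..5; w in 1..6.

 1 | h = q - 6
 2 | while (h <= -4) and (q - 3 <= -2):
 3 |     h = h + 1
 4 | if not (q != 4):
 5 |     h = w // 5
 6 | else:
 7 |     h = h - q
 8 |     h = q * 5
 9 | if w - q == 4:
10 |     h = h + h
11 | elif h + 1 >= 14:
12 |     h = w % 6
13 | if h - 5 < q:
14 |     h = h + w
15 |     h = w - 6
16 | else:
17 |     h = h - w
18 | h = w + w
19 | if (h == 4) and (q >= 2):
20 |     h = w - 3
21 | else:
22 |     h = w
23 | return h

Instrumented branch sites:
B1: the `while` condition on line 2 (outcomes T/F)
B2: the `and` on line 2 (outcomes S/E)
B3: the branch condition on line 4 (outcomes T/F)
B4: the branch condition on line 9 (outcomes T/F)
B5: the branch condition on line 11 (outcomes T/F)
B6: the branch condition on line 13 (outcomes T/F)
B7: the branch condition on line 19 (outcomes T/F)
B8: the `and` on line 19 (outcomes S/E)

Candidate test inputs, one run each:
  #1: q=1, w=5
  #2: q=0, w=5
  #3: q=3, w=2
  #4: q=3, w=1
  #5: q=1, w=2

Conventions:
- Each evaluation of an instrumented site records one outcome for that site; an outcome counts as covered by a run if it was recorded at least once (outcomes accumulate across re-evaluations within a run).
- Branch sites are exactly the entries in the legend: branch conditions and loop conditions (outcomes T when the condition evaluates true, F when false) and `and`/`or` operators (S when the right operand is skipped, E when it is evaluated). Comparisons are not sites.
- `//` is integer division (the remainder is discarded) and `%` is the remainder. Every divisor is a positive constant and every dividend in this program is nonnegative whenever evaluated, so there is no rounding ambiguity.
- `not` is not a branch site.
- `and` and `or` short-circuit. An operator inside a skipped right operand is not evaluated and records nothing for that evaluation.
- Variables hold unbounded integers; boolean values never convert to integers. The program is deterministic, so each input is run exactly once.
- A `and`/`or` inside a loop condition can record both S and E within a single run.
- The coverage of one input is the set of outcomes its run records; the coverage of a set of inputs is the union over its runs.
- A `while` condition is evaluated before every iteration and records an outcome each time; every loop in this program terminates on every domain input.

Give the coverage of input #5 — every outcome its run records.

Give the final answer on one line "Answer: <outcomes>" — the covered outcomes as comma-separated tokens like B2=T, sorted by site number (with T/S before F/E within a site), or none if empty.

Event log for input #5 (q=1, w=2):
  B2->E, B1->T, B2->E, B1->T, B2->S, B1->F, B3->F, B4->F, B5->F, B6->T
  B8->E, B7->F
distinct outcomes covered: B1=T, B1=F, B2=S, B2=E, B3=F, B4=F, B5=F, B6=T, B7=F, B8=E

Answer: B1=T, B1=F, B2=S, B2=E, B3=F, B4=F, B5=F, B6=T, B7=F, B8=E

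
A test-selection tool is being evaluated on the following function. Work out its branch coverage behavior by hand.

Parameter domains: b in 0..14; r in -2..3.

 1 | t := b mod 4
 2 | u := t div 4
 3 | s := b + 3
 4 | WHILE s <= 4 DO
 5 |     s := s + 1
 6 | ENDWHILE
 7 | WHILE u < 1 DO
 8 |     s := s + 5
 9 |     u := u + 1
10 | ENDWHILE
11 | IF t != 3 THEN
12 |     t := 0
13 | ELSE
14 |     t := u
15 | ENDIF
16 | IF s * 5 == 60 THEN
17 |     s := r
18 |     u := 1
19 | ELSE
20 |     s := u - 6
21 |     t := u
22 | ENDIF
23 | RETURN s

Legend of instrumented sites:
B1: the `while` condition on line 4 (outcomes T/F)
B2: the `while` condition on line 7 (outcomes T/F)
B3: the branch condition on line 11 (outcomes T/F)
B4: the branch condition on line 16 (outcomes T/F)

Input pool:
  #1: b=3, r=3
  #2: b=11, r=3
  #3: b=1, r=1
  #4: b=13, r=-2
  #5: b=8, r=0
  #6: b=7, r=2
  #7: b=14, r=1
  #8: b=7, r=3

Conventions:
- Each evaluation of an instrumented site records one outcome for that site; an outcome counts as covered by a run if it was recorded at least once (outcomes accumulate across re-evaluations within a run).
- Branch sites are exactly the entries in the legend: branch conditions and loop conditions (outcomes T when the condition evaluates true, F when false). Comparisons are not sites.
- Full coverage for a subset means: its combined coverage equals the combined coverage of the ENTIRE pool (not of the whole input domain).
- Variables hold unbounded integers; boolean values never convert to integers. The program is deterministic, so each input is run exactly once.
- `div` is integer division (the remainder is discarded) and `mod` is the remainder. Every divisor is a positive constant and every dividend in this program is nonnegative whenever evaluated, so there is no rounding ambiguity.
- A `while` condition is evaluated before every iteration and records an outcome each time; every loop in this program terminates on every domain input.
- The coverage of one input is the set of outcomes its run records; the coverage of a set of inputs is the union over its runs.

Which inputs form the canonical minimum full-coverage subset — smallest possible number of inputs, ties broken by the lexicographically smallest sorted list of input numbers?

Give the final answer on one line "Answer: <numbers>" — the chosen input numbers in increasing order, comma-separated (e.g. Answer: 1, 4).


test 1 (b=3, r=3) hits B1=F, B2=T, B2=F, B3=F, B4=F
test 2 (b=11, r=3) hits B1=F, B2=T, B2=F, B3=F, B4=F
test 3 (b=1, r=1) hits B1=T, B1=F, B2=T, B2=F, B3=T, B4=F
test 4 (b=13, r=-2) hits B1=F, B2=T, B2=F, B3=T, B4=F
test 5 (b=8, r=0) hits B1=F, B2=T, B2=F, B3=T, B4=F
test 6 (b=7, r=2) hits B1=F, B2=T, B2=F, B3=F, B4=F
test 7 (b=14, r=1) hits B1=F, B2=T, B2=F, B3=T, B4=F
test 8 (b=7, r=3) hits B1=F, B2=T, B2=F, B3=F, B4=F
together the pool reaches 7 outcomes: B1=T, B1=F, B2=T, B2=F, B3=T, B3=F, B4=F
checked all size-1 subsets: none covers 7 outcomes (max 6/7)
inputs {1, 3} (size 2) cover everything; no size-2 subset with a lexicographically smaller index list covers all 7
Answer: 1, 3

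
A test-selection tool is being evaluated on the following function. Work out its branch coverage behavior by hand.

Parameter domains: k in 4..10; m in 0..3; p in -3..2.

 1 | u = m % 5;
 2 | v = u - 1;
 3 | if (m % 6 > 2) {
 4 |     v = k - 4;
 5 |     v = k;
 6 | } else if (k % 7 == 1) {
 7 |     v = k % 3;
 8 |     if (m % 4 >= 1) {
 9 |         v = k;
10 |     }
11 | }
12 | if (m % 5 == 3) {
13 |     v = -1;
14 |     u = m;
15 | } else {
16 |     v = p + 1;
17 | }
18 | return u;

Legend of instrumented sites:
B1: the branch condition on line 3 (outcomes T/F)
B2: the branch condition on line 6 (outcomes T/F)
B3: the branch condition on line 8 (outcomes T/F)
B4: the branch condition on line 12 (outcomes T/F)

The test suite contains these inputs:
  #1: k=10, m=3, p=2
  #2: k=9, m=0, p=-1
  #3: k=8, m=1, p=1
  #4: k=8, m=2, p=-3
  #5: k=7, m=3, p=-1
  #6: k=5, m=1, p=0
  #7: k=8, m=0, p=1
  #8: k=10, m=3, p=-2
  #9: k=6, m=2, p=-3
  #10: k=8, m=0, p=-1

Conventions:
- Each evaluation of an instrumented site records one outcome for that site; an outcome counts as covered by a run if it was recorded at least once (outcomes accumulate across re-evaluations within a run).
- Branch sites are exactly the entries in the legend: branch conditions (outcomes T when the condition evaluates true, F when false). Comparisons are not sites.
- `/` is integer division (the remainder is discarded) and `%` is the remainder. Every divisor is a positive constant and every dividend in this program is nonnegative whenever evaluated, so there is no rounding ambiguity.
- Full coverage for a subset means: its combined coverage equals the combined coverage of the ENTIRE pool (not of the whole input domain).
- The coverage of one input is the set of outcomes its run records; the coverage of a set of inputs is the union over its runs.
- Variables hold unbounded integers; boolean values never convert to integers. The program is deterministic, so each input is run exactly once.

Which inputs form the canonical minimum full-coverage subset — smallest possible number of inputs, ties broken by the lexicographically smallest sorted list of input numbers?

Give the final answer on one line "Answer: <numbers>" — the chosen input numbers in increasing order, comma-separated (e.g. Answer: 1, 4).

#1 (k=10, m=3, p=2) -> covered: B1=T, B4=T
#2 (k=9, m=0, p=-1) -> covered: B1=F, B2=F, B4=F
#3 (k=8, m=1, p=1) -> covered: B1=F, B2=T, B3=T, B4=F
#4 (k=8, m=2, p=-3) -> covered: B1=F, B2=T, B3=T, B4=F
#5 (k=7, m=3, p=-1) -> covered: B1=T, B4=T
#6 (k=5, m=1, p=0) -> covered: B1=F, B2=F, B4=F
#7 (k=8, m=0, p=1) -> covered: B1=F, B2=T, B3=F, B4=F
#8 (k=10, m=3, p=-2) -> covered: B1=T, B4=T
#9 (k=6, m=2, p=-3) -> covered: B1=F, B2=F, B4=F
#10 (k=8, m=0, p=-1) -> covered: B1=F, B2=T, B3=F, B4=F
union over all inputs: B1=T, B1=F, B2=T, B2=F, B3=T, B3=F, B4=T, B4=F (8 outcomes)
size 1 is not enough: best union over all size-1 subsets is 4/8
size 2 is not enough: best union over all size-2 subsets is 6/8
size 3 is not enough: best union over all size-3 subsets is 7/8
size 4: inputs {1, 2, 3, 7} cover all 8 outcomes, and no lexicographically smaller subset of this size does

Answer: 1, 2, 3, 7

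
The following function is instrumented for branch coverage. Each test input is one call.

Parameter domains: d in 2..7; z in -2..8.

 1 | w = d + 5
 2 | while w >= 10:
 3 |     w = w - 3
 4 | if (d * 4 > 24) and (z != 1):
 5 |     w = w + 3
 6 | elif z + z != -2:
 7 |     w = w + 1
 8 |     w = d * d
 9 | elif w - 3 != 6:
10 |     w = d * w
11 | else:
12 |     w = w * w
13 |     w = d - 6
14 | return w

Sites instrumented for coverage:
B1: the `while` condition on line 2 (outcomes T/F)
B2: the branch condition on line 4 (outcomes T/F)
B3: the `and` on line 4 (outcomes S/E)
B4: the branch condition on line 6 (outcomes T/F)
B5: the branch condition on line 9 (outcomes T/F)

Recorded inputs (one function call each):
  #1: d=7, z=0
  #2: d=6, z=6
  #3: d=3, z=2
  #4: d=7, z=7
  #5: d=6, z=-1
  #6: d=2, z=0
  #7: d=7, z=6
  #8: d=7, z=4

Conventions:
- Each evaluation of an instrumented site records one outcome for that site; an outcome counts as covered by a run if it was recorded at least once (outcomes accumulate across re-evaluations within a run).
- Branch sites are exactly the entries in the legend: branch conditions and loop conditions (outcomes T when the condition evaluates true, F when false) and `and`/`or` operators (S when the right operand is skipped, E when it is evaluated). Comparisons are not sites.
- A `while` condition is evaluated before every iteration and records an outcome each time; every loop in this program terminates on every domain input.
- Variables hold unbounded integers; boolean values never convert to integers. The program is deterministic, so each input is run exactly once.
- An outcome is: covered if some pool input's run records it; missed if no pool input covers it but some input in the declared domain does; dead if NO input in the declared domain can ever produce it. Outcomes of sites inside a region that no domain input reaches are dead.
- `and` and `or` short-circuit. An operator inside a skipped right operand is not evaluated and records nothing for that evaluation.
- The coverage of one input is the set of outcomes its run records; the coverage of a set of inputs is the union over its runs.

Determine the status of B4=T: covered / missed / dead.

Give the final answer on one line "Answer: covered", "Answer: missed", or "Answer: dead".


B4=T is recorded by pool input(s) 2, 3, 6 -> covered
Answer: covered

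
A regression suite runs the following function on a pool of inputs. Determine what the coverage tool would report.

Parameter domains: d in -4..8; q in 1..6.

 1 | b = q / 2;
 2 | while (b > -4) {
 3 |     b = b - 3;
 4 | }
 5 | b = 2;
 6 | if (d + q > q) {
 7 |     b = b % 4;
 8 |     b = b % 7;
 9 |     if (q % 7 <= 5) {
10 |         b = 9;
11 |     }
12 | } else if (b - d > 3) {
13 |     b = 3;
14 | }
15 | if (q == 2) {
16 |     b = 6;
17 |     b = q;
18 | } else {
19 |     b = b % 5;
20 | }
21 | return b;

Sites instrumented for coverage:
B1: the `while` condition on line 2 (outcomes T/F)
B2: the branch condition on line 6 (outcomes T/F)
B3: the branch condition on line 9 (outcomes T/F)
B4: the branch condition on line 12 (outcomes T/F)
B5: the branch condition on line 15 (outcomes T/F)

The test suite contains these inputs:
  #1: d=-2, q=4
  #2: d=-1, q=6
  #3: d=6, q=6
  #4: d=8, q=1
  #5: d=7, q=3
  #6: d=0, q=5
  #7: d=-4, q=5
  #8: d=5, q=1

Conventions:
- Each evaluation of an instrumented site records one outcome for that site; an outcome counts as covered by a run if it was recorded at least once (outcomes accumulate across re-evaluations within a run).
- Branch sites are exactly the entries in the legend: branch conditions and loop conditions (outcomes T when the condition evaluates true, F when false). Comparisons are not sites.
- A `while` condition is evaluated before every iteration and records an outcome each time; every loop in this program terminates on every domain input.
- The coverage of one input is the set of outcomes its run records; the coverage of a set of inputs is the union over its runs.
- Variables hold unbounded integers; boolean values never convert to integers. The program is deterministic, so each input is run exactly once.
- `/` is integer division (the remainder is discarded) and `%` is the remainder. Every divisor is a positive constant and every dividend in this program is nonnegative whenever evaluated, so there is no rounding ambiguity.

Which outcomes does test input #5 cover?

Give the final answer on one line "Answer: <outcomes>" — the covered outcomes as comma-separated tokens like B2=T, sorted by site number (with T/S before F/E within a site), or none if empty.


Tracing the run of input #5 (d=7, q=3):
  B1->T, B1->T, B1->F, B2->T, B3->T, B5->F
as a set, this run covers: B1=T, B1=F, B2=T, B3=T, B5=F
Answer: B1=T, B1=F, B2=T, B3=T, B5=F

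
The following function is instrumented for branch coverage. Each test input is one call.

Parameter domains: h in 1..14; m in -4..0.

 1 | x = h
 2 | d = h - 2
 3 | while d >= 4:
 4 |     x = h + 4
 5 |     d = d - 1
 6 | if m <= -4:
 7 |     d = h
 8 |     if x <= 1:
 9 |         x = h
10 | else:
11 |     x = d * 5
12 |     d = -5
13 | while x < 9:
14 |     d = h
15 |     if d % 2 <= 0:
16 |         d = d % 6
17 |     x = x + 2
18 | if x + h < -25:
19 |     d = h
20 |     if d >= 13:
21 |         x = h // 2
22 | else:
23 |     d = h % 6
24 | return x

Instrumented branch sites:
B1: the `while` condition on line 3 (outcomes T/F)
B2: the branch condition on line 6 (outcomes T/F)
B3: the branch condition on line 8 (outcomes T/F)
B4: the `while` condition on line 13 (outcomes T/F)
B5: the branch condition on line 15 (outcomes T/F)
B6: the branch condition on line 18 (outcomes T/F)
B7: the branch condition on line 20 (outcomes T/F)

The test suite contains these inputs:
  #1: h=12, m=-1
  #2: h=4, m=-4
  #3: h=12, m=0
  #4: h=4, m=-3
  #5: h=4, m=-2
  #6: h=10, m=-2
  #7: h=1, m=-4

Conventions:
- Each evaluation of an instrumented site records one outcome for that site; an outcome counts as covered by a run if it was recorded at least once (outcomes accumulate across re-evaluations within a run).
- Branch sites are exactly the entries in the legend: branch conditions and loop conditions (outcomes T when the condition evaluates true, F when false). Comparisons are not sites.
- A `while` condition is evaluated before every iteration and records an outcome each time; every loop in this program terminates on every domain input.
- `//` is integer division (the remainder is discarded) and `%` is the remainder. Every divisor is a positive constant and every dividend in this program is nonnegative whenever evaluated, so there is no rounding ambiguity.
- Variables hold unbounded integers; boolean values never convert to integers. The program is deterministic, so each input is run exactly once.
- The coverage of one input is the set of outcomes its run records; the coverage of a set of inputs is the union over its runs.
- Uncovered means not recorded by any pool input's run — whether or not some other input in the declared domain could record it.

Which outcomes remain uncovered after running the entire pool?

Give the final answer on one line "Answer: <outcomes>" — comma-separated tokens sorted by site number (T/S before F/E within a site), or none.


test 1 (h=12, m=-1) fires B1->T, B1->T, B1->T, B1->T, B1->T, B1->T, B1->T, B1->F, B2->F, B4->F, B6->F; hits B1=T, B1=F, B2=F, B4=F, B6=F
test 2 (h=4, m=-4) fires B1->F, B2->T, B3->F, B4->T, B5->T, B4->T, B5->T, B4->T, B5->T, B4->F, B6->F; hits B1=F, B2=T, B3=F, B4=T, B4=F, B5=T, B6=F
test 3 (h=12, m=0) fires B1->T, B1->T, B1->T, B1->T, B1->T, B1->T, B1->T, B1->F, B2->F, B4->F, B6->F; hits B1=T, B1=F, B2=F, B4=F, B6=F
test 4 (h=4, m=-3) fires B1->F, B2->F, B4->F, B6->F; hits B1=F, B2=F, B4=F, B6=F
test 5 (h=4, m=-2) fires B1->F, B2->F, B4->F, B6->F; hits B1=F, B2=F, B4=F, B6=F
test 6 (h=10, m=-2) fires B1->T, B1->T, B1->T, B1->T, B1->T, B1->F, B2->F, B4->F, B6->F; hits B1=T, B1=F, B2=F, B4=F, B6=F
test 7 (h=1, m=-4) fires B1->F, B2->T, B3->T, B4->T, B5->F, B4->T, B5->F, B4->T, B5->F, B4->T, B5->F, B4->F, B6->F; hits B1=F, B2=T, B3=T, B4=T, B4=F, B5=F, B6=F
union over the pool: B1=T, B1=F, B2=T, B2=F, B3=T, B3=F, B4=T, B4=F, B5=T, B5=F, B6=F
uncovered (3 of 14): B6=T, B7=T, B7=F
Answer: B6=T, B7=T, B7=F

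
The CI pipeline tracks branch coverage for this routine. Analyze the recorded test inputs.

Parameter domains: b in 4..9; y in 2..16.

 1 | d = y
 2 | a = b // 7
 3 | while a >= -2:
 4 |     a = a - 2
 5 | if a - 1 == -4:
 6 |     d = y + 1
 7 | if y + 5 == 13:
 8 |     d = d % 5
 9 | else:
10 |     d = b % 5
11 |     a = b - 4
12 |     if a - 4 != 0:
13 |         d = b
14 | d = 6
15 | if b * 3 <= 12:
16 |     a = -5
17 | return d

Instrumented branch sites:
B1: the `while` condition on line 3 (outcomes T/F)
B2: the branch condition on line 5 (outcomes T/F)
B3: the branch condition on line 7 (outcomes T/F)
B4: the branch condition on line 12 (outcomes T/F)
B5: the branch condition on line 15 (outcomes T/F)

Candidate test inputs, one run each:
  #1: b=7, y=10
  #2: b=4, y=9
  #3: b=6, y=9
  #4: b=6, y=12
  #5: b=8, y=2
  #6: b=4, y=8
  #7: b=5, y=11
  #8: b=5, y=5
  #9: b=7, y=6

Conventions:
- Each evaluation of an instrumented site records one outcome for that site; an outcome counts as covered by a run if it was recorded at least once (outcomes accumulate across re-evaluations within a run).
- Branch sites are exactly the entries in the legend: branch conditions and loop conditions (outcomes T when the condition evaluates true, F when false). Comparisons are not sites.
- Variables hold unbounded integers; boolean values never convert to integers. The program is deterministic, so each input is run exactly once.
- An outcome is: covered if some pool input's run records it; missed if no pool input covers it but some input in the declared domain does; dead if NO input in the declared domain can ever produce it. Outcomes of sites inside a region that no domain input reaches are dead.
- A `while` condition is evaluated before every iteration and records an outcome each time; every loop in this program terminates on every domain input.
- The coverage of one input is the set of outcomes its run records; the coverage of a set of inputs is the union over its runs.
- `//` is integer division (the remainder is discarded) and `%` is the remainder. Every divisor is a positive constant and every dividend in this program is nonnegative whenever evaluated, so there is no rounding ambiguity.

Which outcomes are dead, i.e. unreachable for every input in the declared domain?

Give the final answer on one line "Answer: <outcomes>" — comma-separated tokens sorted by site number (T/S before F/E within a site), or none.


running all 90 domain inputs and tallying outcomes:
  reachable outcomes have witnesses, e.g. B1=T (e.g. b=4, y=2), B1=F (e.g. b=4, y=2), B2=T (e.g. b=7, y=2), B2=F (e.g. b=4, y=2)
Answer: none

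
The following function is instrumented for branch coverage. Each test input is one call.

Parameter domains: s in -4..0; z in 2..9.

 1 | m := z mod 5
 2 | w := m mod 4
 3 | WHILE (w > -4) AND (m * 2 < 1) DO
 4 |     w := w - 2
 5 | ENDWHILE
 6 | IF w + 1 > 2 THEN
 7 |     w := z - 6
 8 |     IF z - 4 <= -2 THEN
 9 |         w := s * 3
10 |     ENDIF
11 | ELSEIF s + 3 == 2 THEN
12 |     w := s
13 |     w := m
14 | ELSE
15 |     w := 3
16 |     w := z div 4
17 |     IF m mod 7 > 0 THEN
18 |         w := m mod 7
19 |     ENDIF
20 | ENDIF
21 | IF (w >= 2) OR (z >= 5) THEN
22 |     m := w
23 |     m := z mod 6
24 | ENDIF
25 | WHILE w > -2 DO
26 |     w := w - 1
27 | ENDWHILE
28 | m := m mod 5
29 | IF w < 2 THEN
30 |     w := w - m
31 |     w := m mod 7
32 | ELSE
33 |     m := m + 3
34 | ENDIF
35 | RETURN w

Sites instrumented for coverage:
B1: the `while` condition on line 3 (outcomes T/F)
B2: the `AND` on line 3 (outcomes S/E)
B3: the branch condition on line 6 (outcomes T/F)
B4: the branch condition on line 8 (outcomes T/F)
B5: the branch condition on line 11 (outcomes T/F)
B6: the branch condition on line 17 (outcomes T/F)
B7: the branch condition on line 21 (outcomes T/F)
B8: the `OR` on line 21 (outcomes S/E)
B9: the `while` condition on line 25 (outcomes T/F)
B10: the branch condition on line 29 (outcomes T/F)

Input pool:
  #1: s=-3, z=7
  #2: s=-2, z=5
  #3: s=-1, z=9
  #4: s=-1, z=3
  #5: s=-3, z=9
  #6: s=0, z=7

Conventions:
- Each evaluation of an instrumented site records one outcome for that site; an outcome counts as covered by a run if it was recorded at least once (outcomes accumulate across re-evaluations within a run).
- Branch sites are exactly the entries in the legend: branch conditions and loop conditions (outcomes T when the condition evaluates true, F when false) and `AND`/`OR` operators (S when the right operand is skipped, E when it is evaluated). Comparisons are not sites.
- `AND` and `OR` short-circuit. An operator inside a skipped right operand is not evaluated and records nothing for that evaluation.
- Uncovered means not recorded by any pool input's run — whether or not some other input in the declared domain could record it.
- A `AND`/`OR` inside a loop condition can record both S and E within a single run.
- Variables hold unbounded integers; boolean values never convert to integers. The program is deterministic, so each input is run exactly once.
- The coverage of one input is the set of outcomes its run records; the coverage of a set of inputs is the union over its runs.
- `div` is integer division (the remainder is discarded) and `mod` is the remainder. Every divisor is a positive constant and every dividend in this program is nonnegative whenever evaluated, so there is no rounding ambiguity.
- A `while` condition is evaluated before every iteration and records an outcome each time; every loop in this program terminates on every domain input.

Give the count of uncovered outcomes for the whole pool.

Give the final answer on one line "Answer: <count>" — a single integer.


input #1 (s=-3, z=7): events B2->E, B1->F, B3->T, B4->F, B8->E, B7->T, B9->T, B9->T, B9->T, B9->F, B10->T; covers B1=F, B2=E, B3=T, B4=F, B7=T, B8=E, B9=T, B9=F, B10=T
input #2 (s=-2, z=5): events B2->E, B1->T, B2->E, B1->T, B2->S, B1->F, B3->F, B5->F, B6->F, B8->E, B7->T, B9->T, B9->T, B9->T, ...; covers B1=T, B1=F, B2=S, B2=E, B3=F, B5=F, B6=F, B7=T, B8=E, B9=T, B9=F, B10=T
input #3 (s=-1, z=9): events B2->E, B1->F, B3->F, B5->T, B8->S, B7->T, B9->T, B9->T, B9->T, B9->T, B9->T, B9->T, B9->F, B10->T; covers B1=F, B2=E, B3=F, B5=T, B7=T, B8=S, B9=T, B9=F, B10=T
input #4 (s=-1, z=3): events B2->E, B1->F, B3->T, B4->F, B8->E, B7->F, B9->F, B10->T; covers B1=F, B2=E, B3=T, B4=F, B7=F, B8=E, B9=F, B10=T
input #5 (s=-3, z=9): events B2->E, B1->F, B3->F, B5->F, B6->T, B8->S, B7->T, B9->T, B9->T, B9->T, B9->T, B9->T, B9->T, B9->F, ...; covers B1=F, B2=E, B3=F, B5=F, B6=T, B7=T, B8=S, B9=T, B9=F, B10=T
input #6 (s=0, z=7): events B2->E, B1->F, B3->T, B4->F, B8->E, B7->T, B9->T, B9->T, B9->T, B9->F, B10->T; covers B1=F, B2=E, B3=T, B4=F, B7=T, B8=E, B9=T, B9=F, B10=T
union over the pool: B1=T, B1=F, B2=S, B2=E, B3=T, B3=F, B4=F, B5=T, B5=F, B6=T, B6=F, B7=T, B7=F, B8=S, B8=E, B9=T, B9=F, B10=T
uncovered (2 of 20): B4=T, B10=F
Answer: 2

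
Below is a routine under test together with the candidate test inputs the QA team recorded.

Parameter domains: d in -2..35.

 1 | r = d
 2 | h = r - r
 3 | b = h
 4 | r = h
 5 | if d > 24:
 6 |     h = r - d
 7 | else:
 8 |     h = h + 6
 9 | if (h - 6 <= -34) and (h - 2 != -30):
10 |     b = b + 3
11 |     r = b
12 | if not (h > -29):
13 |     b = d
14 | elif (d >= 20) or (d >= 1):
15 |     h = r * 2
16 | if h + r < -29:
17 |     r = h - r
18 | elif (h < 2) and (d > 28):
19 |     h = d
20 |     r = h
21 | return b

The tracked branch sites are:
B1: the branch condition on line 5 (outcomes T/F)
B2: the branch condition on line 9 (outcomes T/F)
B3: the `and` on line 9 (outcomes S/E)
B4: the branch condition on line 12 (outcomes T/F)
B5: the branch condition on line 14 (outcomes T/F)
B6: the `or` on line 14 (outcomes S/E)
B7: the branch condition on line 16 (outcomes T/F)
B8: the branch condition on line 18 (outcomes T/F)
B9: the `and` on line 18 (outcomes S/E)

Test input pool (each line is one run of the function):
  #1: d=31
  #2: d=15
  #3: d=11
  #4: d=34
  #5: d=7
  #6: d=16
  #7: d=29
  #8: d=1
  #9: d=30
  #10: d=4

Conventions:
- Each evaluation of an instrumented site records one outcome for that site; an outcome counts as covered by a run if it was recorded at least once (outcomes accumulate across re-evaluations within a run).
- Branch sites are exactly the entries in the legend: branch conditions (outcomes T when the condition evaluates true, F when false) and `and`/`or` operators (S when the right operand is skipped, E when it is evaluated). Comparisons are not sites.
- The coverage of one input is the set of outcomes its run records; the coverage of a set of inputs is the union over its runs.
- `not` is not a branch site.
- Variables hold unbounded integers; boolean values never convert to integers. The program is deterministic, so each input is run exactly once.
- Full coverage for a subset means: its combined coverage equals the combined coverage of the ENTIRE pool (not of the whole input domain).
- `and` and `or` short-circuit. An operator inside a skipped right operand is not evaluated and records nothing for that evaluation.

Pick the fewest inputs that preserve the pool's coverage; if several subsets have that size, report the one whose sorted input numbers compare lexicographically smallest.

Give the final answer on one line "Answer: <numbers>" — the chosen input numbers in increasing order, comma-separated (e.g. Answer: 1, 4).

test 1 (d=31) hits B1=T, B2=T, B3=E, B4=T, B7=F, B8=T, B9=E
test 2 (d=15) hits B1=F, B2=F, B3=S, B4=F, B5=T, B6=E, B7=F, B8=F, B9=E
test 3 (d=11) hits B1=F, B2=F, B3=S, B4=F, B5=T, B6=E, B7=F, B8=F, B9=E
test 4 (d=34) hits B1=T, B2=T, B3=E, B4=T, B7=T
test 5 (d=7) hits B1=F, B2=F, B3=S, B4=F, B5=T, B6=E, B7=F, B8=F, B9=E
test 6 (d=16) hits B1=F, B2=F, B3=S, B4=F, B5=T, B6=E, B7=F, B8=F, B9=E
test 7 (d=29) hits B1=T, B2=T, B3=E, B4=T, B7=F, B8=T, B9=E
test 8 (d=1) hits B1=F, B2=F, B3=S, B4=F, B5=T, B6=E, B7=F, B8=F, B9=E
test 9 (d=30) hits B1=T, B2=T, B3=E, B4=T, B7=F, B8=T, B9=E
test 10 (d=4) hits B1=F, B2=F, B3=S, B4=F, B5=T, B6=E, B7=F, B8=F, B9=E
together the pool reaches 15 outcomes: B1=T, B1=F, B2=T, B2=F, B3=S, B3=E, B4=T, B4=F, B5=T, B6=E, B7=T, B7=F, B8=T, B8=F, B9=E
every size-1 subset falls short of the 15 outcomes (best: 9/15)
every size-2 subset falls short of the 15 outcomes (best: 14/15)
the canonical winner is {1, 2, 4}: size 3, full 15-outcome coverage, earliest index list among size-3 covers

Answer: 1, 2, 4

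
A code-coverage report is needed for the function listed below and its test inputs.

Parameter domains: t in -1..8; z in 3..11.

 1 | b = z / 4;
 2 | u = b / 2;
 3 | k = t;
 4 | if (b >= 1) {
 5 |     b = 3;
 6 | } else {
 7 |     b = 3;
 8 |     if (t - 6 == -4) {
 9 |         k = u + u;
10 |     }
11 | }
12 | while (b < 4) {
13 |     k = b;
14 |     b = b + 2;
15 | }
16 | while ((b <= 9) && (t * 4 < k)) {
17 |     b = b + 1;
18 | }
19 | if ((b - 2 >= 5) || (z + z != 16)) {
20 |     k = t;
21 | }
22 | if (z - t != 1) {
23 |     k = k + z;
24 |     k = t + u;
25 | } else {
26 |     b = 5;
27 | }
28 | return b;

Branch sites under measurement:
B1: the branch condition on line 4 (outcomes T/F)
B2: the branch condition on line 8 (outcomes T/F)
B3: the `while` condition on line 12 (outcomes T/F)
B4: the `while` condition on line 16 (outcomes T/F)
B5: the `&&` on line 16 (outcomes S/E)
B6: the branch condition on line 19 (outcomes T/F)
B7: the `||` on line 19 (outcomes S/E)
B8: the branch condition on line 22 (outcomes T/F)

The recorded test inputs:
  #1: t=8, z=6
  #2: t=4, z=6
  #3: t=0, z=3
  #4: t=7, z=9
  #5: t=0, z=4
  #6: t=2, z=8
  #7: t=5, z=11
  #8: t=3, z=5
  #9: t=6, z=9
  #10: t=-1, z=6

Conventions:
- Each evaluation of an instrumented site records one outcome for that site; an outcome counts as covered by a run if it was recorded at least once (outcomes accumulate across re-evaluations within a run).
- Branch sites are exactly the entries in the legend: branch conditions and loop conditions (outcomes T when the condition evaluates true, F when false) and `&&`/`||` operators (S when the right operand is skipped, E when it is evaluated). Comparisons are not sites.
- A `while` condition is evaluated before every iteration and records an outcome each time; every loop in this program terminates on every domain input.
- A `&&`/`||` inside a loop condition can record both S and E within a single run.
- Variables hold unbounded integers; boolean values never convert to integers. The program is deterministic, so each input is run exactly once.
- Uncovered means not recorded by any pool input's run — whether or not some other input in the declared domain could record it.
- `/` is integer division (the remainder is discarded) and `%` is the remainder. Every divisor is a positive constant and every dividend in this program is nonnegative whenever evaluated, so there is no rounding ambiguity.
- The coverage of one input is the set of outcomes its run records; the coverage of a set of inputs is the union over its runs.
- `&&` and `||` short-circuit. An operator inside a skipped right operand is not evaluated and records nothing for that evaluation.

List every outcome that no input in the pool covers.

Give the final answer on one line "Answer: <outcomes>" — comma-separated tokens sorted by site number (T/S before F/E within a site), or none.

#1 (t=8, z=6) -> B1->T, B3->T, B3->F, B5->E, B4->F, B7->E, B6->T, B8->T; covered: B1=T, B3=T, B3=F, B4=F, B5=E, B6=T, B7=E, B8=T
#2 (t=4, z=6) -> B1->T, B3->T, B3->F, B5->E, B4->F, B7->E, B6->T, B8->T; covered: B1=T, B3=T, B3=F, B4=F, B5=E, B6=T, B7=E, B8=T
#3 (t=0, z=3) -> B1->F, B2->F, B3->T, B3->F, B5->E, B4->T, B5->E, B4->T, B5->E, B4->T, B5->E, B4->T, B5->E, B4->T, ...; covered: B1=F, B2=F, B3=T, B3=F, B4=T, B4=F, B5=S, B5=E, B6=T, B7=S, B8=T
#4 (t=7, z=9) -> B1->T, B3->T, B3->F, B5->E, B4->F, B7->E, B6->T, B8->T; covered: B1=T, B3=T, B3=F, B4=F, B5=E, B6=T, B7=E, B8=T
#5 (t=0, z=4) -> B1->T, B3->T, B3->F, B5->E, B4->T, B5->E, B4->T, B5->E, B4->T, B5->E, B4->T, B5->E, B4->T, B5->S, ...; covered: B1=T, B3=T, B3=F, B4=T, B4=F, B5=S, B5=E, B6=T, B7=S, B8=T
#6 (t=2, z=8) -> B1->T, B3->T, B3->F, B5->E, B4->F, B7->E, B6->F, B8->T; covered: B1=T, B3=T, B3=F, B4=F, B5=E, B6=F, B7=E, B8=T
#7 (t=5, z=11) -> B1->T, B3->T, B3->F, B5->E, B4->F, B7->E, B6->T, B8->T; covered: B1=T, B3=T, B3=F, B4=F, B5=E, B6=T, B7=E, B8=T
#8 (t=3, z=5) -> B1->T, B3->T, B3->F, B5->E, B4->F, B7->E, B6->T, B8->T; covered: B1=T, B3=T, B3=F, B4=F, B5=E, B6=T, B7=E, B8=T
#9 (t=6, z=9) -> B1->T, B3->T, B3->F, B5->E, B4->F, B7->E, B6->T, B8->T; covered: B1=T, B3=T, B3=F, B4=F, B5=E, B6=T, B7=E, B8=T
#10 (t=-1, z=6) -> B1->T, B3->T, B3->F, B5->E, B4->T, B5->E, B4->T, B5->E, B4->T, B5->E, B4->T, B5->E, B4->T, B5->S, ...; covered: B1=T, B3=T, B3=F, B4=T, B4=F, B5=S, B5=E, B6=T, B7=S, B8=T
union over the pool: B1=T, B1=F, B2=F, B3=T, B3=F, B4=T, B4=F, B5=S, B5=E, B6=T, B6=F, B7=S, B7=E, B8=T
uncovered (2 of 16): B2=T, B8=F

Answer: B2=T, B8=F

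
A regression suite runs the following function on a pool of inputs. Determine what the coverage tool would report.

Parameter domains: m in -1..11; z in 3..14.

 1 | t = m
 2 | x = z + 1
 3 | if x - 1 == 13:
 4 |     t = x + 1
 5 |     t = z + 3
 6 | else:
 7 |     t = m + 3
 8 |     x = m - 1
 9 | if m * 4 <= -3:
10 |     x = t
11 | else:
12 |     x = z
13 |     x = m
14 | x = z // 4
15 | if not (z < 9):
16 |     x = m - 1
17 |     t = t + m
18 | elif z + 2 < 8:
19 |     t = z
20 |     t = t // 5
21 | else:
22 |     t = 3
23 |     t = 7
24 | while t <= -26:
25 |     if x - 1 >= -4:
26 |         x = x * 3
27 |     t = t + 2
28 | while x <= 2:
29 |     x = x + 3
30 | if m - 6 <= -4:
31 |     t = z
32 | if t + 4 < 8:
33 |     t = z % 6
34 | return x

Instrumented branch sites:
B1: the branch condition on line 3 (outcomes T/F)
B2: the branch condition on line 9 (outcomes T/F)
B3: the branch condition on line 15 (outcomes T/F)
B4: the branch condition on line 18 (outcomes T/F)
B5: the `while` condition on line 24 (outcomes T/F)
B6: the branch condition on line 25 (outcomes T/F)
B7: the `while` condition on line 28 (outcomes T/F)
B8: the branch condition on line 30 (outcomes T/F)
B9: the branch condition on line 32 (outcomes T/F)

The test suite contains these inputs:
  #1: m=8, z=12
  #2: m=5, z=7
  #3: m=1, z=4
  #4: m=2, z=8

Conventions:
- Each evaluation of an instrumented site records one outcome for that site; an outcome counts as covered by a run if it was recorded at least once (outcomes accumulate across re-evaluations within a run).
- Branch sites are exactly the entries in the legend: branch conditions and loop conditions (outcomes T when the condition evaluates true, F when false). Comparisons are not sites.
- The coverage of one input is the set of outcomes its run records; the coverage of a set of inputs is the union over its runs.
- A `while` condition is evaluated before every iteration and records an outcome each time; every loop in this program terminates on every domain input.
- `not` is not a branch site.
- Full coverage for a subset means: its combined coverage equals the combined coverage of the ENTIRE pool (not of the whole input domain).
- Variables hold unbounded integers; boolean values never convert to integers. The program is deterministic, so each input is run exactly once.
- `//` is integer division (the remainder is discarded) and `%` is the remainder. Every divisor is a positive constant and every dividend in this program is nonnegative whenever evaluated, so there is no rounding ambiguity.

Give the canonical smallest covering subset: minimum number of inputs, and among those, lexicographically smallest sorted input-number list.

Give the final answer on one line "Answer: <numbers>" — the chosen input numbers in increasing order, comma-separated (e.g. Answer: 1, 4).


test 1 (m=8, z=12) fires B1->F, B2->F, B3->T, B5->F, B7->F, B8->F, B9->F; hits B1=F, B2=F, B3=T, B5=F, B7=F, B8=F, B9=F
test 2 (m=5, z=7) fires B1->F, B2->F, B3->F, B4->F, B5->F, B7->T, B7->F, B8->F, B9->F; hits B1=F, B2=F, B3=F, B4=F, B5=F, B7=T, B7=F, B8=F, B9=F
test 3 (m=1, z=4) fires B1->F, B2->F, B3->F, B4->T, B5->F, B7->T, B7->F, B8->T, B9->F; hits B1=F, B2=F, B3=F, B4=T, B5=F, B7=T, B7=F, B8=T, B9=F
test 4 (m=2, z=8) fires B1->F, B2->F, B3->F, B4->F, B5->F, B7->T, B7->F, B8->T, B9->F; hits B1=F, B2=F, B3=F, B4=F, B5=F, B7=T, B7=F, B8=T, B9=F
union over all inputs: B1=F, B2=F, B3=T, B3=F, B4=T, B4=F, B5=F, B7=T, B7=F, B8=T, B8=F, B9=F (12 outcomes)
every size-1 subset falls short of the 12 outcomes (best: 9/12)
every size-2 subset falls short of the 12 outcomes (best: 11/12)
the canonical winner is {1, 2, 3}: size 3, full 12-outcome coverage, earliest index list among size-3 covers
Answer: 1, 2, 3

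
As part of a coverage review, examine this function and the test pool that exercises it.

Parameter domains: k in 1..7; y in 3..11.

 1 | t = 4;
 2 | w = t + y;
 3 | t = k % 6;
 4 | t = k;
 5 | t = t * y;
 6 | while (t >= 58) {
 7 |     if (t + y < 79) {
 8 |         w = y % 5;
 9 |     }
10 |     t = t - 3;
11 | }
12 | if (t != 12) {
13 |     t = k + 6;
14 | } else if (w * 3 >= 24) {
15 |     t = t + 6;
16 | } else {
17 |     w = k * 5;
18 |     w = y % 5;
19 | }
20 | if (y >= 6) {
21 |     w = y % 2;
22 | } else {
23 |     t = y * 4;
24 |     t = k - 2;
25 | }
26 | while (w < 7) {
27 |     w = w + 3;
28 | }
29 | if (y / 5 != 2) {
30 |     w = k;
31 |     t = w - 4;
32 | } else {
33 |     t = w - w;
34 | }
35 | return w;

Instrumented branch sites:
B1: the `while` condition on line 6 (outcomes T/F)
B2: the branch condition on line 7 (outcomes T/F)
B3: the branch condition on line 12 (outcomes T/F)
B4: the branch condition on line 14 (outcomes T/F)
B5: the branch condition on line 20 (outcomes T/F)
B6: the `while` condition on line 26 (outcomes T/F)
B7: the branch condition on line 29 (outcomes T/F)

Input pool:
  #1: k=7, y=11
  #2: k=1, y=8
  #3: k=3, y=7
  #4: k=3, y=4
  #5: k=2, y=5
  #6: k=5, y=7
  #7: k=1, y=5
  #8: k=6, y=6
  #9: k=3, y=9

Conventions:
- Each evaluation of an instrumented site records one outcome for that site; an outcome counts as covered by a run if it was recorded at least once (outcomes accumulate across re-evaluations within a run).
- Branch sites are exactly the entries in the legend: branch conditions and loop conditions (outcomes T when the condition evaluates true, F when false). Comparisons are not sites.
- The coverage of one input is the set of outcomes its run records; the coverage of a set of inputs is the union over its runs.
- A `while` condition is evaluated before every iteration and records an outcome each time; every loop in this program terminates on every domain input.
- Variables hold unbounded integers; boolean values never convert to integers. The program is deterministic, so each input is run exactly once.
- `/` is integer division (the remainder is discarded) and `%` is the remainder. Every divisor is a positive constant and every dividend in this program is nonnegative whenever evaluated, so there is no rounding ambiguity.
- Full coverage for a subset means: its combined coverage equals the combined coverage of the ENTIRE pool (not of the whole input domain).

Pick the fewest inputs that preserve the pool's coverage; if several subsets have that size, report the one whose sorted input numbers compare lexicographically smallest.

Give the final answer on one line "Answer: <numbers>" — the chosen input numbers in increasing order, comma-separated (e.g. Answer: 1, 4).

input #1 (k=7, y=11): events B1->T, B2->F, B1->T, B2->F, B1->T, B2->F, B1->T, B2->F, B1->T, B2->T, B1->T, B2->T, B1->T, B2->T, ...; covers B1=T, B1=F, B2=T, B2=F, B3=T, B5=T, B6=T, B6=F, B7=F
input #2 (k=1, y=8): events B1->F, B3->T, B5->T, B6->T, B6->T, B6->T, B6->F, B7->T; covers B1=F, B3=T, B5=T, B6=T, B6=F, B7=T
input #3 (k=3, y=7): events B1->F, B3->T, B5->T, B6->T, B6->T, B6->F, B7->T; covers B1=F, B3=T, B5=T, B6=T, B6=F, B7=T
input #4 (k=3, y=4): events B1->F, B3->F, B4->T, B5->F, B6->F, B7->T; covers B1=F, B3=F, B4=T, B5=F, B6=F, B7=T
input #5 (k=2, y=5): events B1->F, B3->T, B5->F, B6->F, B7->T; covers B1=F, B3=T, B5=F, B6=F, B7=T
input #6 (k=5, y=7): events B1->F, B3->T, B5->T, B6->T, B6->T, B6->F, B7->T; covers B1=F, B3=T, B5=T, B6=T, B6=F, B7=T
input #7 (k=1, y=5): events B1->F, B3->T, B5->F, B6->F, B7->T; covers B1=F, B3=T, B5=F, B6=F, B7=T
input #8 (k=6, y=6): events B1->F, B3->T, B5->T, B6->T, B6->T, B6->T, B6->F, B7->T; covers B1=F, B3=T, B5=T, B6=T, B6=F, B7=T
input #9 (k=3, y=9): events B1->F, B3->T, B5->T, B6->T, B6->T, B6->F, B7->T; covers B1=F, B3=T, B5=T, B6=T, B6=F, B7=T
union over all inputs: B1=T, B1=F, B2=T, B2=F, B3=T, B3=F, B4=T, B5=T, B5=F, B6=T, B6=F, B7=T, B7=F (13 outcomes)
size 1 is not enough: best union over all size-1 subsets is 9/13
size 2: inputs {1, 4} cover all 13 outcomes, and no lexicographically smaller subset of this size does

Answer: 1, 4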